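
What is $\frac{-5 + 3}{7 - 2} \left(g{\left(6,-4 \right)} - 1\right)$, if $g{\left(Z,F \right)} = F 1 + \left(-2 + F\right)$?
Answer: $\frac{22}{5} \approx 4.4$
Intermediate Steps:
$g{\left(Z,F \right)} = -2 + 2 F$ ($g{\left(Z,F \right)} = F + \left(-2 + F\right) = -2 + 2 F$)
$\frac{-5 + 3}{7 - 2} \left(g{\left(6,-4 \right)} - 1\right) = \frac{-5 + 3}{7 - 2} \left(\left(-2 + 2 \left(-4\right)\right) - 1\right) = - \frac{2}{5} \left(\left(-2 - 8\right) - 1\right) = \left(-2\right) \frac{1}{5} \left(-10 - 1\right) = \left(- \frac{2}{5}\right) \left(-11\right) = \frac{22}{5}$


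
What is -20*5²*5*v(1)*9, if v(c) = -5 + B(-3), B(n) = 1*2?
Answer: 67500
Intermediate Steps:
B(n) = 2
v(c) = -3 (v(c) = -5 + 2 = -3)
-20*5²*5*v(1)*9 = -20*5²*5*(-3)*9 = -20*25*5*(-3)*9 = -2500*(-3)*9 = -20*(-375)*9 = 7500*9 = 67500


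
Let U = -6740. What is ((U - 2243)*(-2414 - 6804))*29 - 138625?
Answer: 2401214901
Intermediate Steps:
((U - 2243)*(-2414 - 6804))*29 - 138625 = ((-6740 - 2243)*(-2414 - 6804))*29 - 138625 = -8983*(-9218)*29 - 138625 = 82805294*29 - 138625 = 2401353526 - 138625 = 2401214901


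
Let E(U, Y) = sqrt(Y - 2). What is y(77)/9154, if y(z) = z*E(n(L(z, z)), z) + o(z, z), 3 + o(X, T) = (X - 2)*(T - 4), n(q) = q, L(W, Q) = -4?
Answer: 2736/4577 + 385*sqrt(3)/9154 ≈ 0.67062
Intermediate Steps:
o(X, T) = -3 + (-4 + T)*(-2 + X) (o(X, T) = -3 + (X - 2)*(T - 4) = -3 + (-2 + X)*(-4 + T) = -3 + (-4 + T)*(-2 + X))
E(U, Y) = sqrt(-2 + Y)
y(z) = 5 + z**2 - 6*z + z*sqrt(-2 + z) (y(z) = z*sqrt(-2 + z) + (5 - 4*z - 2*z + z*z) = z*sqrt(-2 + z) + (5 - 4*z - 2*z + z**2) = z*sqrt(-2 + z) + (5 + z**2 - 6*z) = 5 + z**2 - 6*z + z*sqrt(-2 + z))
y(77)/9154 = (5 + 77**2 - 6*77 + 77*sqrt(-2 + 77))/9154 = (5 + 5929 - 462 + 77*sqrt(75))*(1/9154) = (5 + 5929 - 462 + 77*(5*sqrt(3)))*(1/9154) = (5 + 5929 - 462 + 385*sqrt(3))*(1/9154) = (5472 + 385*sqrt(3))*(1/9154) = 2736/4577 + 385*sqrt(3)/9154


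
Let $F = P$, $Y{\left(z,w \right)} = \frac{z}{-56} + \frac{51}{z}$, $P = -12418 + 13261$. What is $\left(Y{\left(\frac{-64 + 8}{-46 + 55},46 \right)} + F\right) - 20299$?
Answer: $- \frac{9809899}{504} \approx -19464.0$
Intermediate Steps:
$P = 843$
$Y{\left(z,w \right)} = \frac{51}{z} - \frac{z}{56}$ ($Y{\left(z,w \right)} = z \left(- \frac{1}{56}\right) + \frac{51}{z} = - \frac{z}{56} + \frac{51}{z} = \frac{51}{z} - \frac{z}{56}$)
$F = 843$
$\left(Y{\left(\frac{-64 + 8}{-46 + 55},46 \right)} + F\right) - 20299 = \left(\left(\frac{51}{\left(-64 + 8\right) \frac{1}{-46 + 55}} - \frac{\left(-64 + 8\right) \frac{1}{-46 + 55}}{56}\right) + 843\right) - 20299 = \left(\left(\frac{51}{\left(-56\right) \frac{1}{9}} - \frac{\left(-56\right) \frac{1}{9}}{56}\right) + 843\right) - 20299 = \left(\left(\frac{51}{- \frac{56}{9}} - - \frac{1}{9}\right) + 843\right) - 20299 = \left(\left(51 \left(- \frac{9}{56}\right) + \frac{1}{9}\right) + 843\right) - 20299 = \left(\left(- \frac{459}{56} + \frac{1}{9}\right) + 843\right) - 20299 = \left(- \frac{4075}{504} + 843\right) - 20299 = \frac{420797}{504} - 20299 = - \frac{9809899}{504}$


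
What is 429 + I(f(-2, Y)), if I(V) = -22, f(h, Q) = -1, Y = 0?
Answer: 407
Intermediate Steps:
429 + I(f(-2, Y)) = 429 - 22 = 407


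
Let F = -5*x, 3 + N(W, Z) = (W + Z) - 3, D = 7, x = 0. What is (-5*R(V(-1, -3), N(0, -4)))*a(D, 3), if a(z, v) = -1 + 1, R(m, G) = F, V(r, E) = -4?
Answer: 0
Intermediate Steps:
N(W, Z) = -6 + W + Z (N(W, Z) = -3 + ((W + Z) - 3) = -3 + (-3 + W + Z) = -6 + W + Z)
F = 0 (F = -5*0 = 0)
R(m, G) = 0
a(z, v) = 0
(-5*R(V(-1, -3), N(0, -4)))*a(D, 3) = -5*0*0 = 0*0 = 0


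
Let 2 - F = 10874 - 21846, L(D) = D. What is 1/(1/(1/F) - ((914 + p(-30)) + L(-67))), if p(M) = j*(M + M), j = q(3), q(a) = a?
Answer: 1/10307 ≈ 9.7021e-5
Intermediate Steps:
F = 10974 (F = 2 - (10874 - 21846) = 2 - 1*(-10972) = 2 + 10972 = 10974)
j = 3
p(M) = 6*M (p(M) = 3*(M + M) = 3*(2*M) = 6*M)
1/(1/(1/F) - ((914 + p(-30)) + L(-67))) = 1/(1/(1/10974) - ((914 + 6*(-30)) - 67)) = 1/(1/(1/10974) - ((914 - 180) - 67)) = 1/(10974 - (734 - 67)) = 1/(10974 - 1*667) = 1/(10974 - 667) = 1/10307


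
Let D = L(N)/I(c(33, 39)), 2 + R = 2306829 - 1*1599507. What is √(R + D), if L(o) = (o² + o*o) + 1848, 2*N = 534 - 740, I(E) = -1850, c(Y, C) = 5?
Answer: √24207600279/185 ≈ 841.02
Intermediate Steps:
N = -103 (N = (534 - 740)/2 = (½)*(-206) = -103)
L(o) = 1848 + 2*o² (L(o) = (o² + o²) + 1848 = 2*o² + 1848 = 1848 + 2*o²)
R = 707320 (R = -2 + (2306829 - 1*1599507) = -2 + (2306829 - 1599507) = -2 + 707322 = 707320)
D = -11533/925 (D = (1848 + 2*(-103)²)/(-1850) = (1848 + 2*10609)*(-1/1850) = (1848 + 21218)*(-1/1850) = 23066*(-1/1850) = -11533/925 ≈ -12.468)
√(R + D) = √(707320 - 11533/925) = √(654259467/925) = √24207600279/185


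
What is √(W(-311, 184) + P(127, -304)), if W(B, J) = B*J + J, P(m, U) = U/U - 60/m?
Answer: 7*I*√18775299/127 ≈ 238.83*I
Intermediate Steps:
P(m, U) = 1 - 60/m
W(B, J) = J + B*J
√(W(-311, 184) + P(127, -304)) = √(184*(1 - 311) + (-60 + 127)/127) = √(184*(-310) + (1/127)*67) = √(-57040 + 67/127) = √(-7244013/127) = 7*I*√18775299/127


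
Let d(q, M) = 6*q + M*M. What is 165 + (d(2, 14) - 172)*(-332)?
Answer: -11787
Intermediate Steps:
d(q, M) = M**2 + 6*q (d(q, M) = 6*q + M**2 = M**2 + 6*q)
165 + (d(2, 14) - 172)*(-332) = 165 + ((14**2 + 6*2) - 172)*(-332) = 165 + ((196 + 12) - 172)*(-332) = 165 + (208 - 172)*(-332) = 165 + 36*(-332) = 165 - 11952 = -11787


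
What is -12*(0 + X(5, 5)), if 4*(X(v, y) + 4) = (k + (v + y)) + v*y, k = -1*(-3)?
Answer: -66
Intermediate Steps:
k = 3
X(v, y) = -13/4 + v/4 + y/4 + v*y/4 (X(v, y) = -4 + ((3 + (v + y)) + v*y)/4 = -4 + ((3 + v + y) + v*y)/4 = -4 + (3 + v + y + v*y)/4 = -4 + (¾ + v/4 + y/4 + v*y/4) = -13/4 + v/4 + y/4 + v*y/4)
-12*(0 + X(5, 5)) = -12*(0 + (-13/4 + (¼)*5 + (¼)*5 + (¼)*5*5)) = -12*(0 + (-13/4 + 5/4 + 5/4 + 25/4)) = -12*(0 + 11/2) = -12*11/2 = -66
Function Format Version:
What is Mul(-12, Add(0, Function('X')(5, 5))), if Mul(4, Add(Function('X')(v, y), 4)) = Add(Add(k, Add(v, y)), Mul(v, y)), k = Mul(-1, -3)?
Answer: -66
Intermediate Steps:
k = 3
Function('X')(v, y) = Add(Rational(-13, 4), Mul(Rational(1, 4), v), Mul(Rational(1, 4), y), Mul(Rational(1, 4), v, y)) (Function('X')(v, y) = Add(-4, Mul(Rational(1, 4), Add(Add(3, Add(v, y)), Mul(v, y)))) = Add(-4, Mul(Rational(1, 4), Add(Add(3, v, y), Mul(v, y)))) = Add(-4, Mul(Rational(1, 4), Add(3, v, y, Mul(v, y)))) = Add(-4, Add(Rational(3, 4), Mul(Rational(1, 4), v), Mul(Rational(1, 4), y), Mul(Rational(1, 4), v, y))) = Add(Rational(-13, 4), Mul(Rational(1, 4), v), Mul(Rational(1, 4), y), Mul(Rational(1, 4), v, y)))
Mul(-12, Add(0, Function('X')(5, 5))) = Mul(-12, Add(0, Add(Rational(-13, 4), Mul(Rational(1, 4), 5), Mul(Rational(1, 4), 5), Mul(Rational(1, 4), 5, 5)))) = Mul(-12, Add(0, Add(Rational(-13, 4), Rational(5, 4), Rational(5, 4), Rational(25, 4)))) = Mul(-12, Add(0, Rational(11, 2))) = Mul(-12, Rational(11, 2)) = -66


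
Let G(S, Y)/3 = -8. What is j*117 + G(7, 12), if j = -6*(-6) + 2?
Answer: 4422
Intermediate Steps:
G(S, Y) = -24 (G(S, Y) = 3*(-8) = -24)
j = 38 (j = 36 + 2 = 38)
j*117 + G(7, 12) = 38*117 - 24 = 4446 - 24 = 4422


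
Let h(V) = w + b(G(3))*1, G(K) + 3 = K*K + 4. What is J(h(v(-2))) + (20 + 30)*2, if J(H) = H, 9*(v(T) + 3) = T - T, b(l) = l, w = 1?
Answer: 111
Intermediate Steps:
G(K) = 1 + K² (G(K) = -3 + (K*K + 4) = -3 + (K² + 4) = -3 + (4 + K²) = 1 + K²)
v(T) = -3 (v(T) = -3 + (T - T)/9 = -3 + (⅑)*0 = -3 + 0 = -3)
h(V) = 11 (h(V) = 1 + (1 + 3²)*1 = 1 + (1 + 9)*1 = 1 + 10*1 = 1 + 10 = 11)
J(h(v(-2))) + (20 + 30)*2 = 11 + (20 + 30)*2 = 11 + 50*2 = 11 + 100 = 111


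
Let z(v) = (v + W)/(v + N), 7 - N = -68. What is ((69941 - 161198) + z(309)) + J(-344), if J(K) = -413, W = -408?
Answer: -11733793/128 ≈ -91670.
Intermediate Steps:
N = 75 (N = 7 - 1*(-68) = 7 + 68 = 75)
z(v) = (-408 + v)/(75 + v) (z(v) = (v - 408)/(v + 75) = (-408 + v)/(75 + v))
((69941 - 161198) + z(309)) + J(-344) = ((69941 - 161198) + (-408 + 309)/(75 + 309)) - 413 = (-91257 - 99/384) - 413 = (-91257 + (1/384)*(-99)) - 413 = (-91257 - 33/128) - 413 = -11680929/128 - 413 = -11733793/128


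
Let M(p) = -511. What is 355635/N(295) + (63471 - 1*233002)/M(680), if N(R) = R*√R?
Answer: 169531/511 + 71127*√295/17405 ≈ 401.95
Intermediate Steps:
N(R) = R^(3/2)
355635/N(295) + (63471 - 1*233002)/M(680) = 355635/(295^(3/2)) + (63471 - 1*233002)/(-511) = 355635/((295*√295)) + (63471 - 233002)*(-1/511) = 355635*(√295/87025) - 169531*(-1/511) = 71127*√295/17405 + 169531/511 = 169531/511 + 71127*√295/17405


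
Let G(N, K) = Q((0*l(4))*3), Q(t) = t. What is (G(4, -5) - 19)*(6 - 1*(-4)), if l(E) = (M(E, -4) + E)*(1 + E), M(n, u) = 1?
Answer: -190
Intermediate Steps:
l(E) = (1 + E)² (l(E) = (1 + E)*(1 + E) = (1 + E)²)
G(N, K) = 0 (G(N, K) = (0*(1 + 4² + 2*4))*3 = (0*(1 + 16 + 8))*3 = (0*25)*3 = 0*3 = 0)
(G(4, -5) - 19)*(6 - 1*(-4)) = (0 - 19)*(6 - 1*(-4)) = -19*(6 + 4) = -19*10 = -190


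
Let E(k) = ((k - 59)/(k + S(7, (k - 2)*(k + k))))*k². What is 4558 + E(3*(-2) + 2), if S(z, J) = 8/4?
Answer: 5062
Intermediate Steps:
S(z, J) = 2 (S(z, J) = 8*(¼) = 2)
E(k) = k²*(-59 + k)/(2 + k) (E(k) = ((k - 59)/(k + 2))*k² = ((-59 + k)/(2 + k))*k² = k²*(-59 + k)/(2 + k))
4558 + E(3*(-2) + 2) = 4558 + (3*(-2) + 2)²*(-59 + (3*(-2) + 2))/(2 + (3*(-2) + 2)) = 4558 + (-6 + 2)²*(-59 + (-6 + 2))/(2 + (-6 + 2)) = 4558 + (-4)²*(-59 - 4)/(2 - 4) = 4558 + 16*(-63)/(-2) = 4558 + 16*(-½)*(-63) = 4558 + 504 = 5062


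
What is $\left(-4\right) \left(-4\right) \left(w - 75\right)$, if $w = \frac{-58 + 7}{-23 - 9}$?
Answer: $- \frac{2349}{2} \approx -1174.5$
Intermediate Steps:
$w = \frac{51}{32}$ ($w = - \frac{51}{-32} = \left(-51\right) \left(- \frac{1}{32}\right) = \frac{51}{32} \approx 1.5938$)
$\left(-4\right) \left(-4\right) \left(w - 75\right) = \left(-4\right) \left(-4\right) \left(\frac{51}{32} - 75\right) = 16 \left(- \frac{2349}{32}\right) = - \frac{2349}{2}$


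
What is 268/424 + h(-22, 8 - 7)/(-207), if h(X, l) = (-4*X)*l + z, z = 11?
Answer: 375/2438 ≈ 0.15381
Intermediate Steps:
h(X, l) = 11 - 4*X*l (h(X, l) = (-4*X)*l + 11 = -4*X*l + 11 = 11 - 4*X*l)
268/424 + h(-22, 8 - 7)/(-207) = 268/424 + (11 - 4*(-22)*(8 - 7))/(-207) = 268*(1/424) + (11 - 4*(-22)*1)*(-1/207) = 67/106 + (11 + 88)*(-1/207) = 67/106 + 99*(-1/207) = 67/106 - 11/23 = 375/2438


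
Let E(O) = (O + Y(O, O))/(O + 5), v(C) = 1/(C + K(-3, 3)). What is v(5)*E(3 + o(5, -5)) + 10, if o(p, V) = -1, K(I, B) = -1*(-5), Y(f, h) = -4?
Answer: 349/35 ≈ 9.9714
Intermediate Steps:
K(I, B) = 5
v(C) = 1/(5 + C) (v(C) = 1/(C + 5) = 1/(5 + C))
E(O) = (-4 + O)/(5 + O) (E(O) = (O - 4)/(O + 5) = (-4 + O)/(5 + O))
v(5)*E(3 + o(5, -5)) + 10 = ((-4 + (3 - 1))/(5 + (3 - 1)))/(5 + 5) + 10 = ((-4 + 2)/(5 + 2))/10 + 10 = (-2/7)/10 + 10 = ((⅐)*(-2))/10 + 10 = (⅒)*(-2/7) + 10 = -1/35 + 10 = 349/35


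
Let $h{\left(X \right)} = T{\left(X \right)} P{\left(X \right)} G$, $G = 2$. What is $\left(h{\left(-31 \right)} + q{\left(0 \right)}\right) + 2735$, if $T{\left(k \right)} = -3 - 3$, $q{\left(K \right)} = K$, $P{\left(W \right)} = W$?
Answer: $3107$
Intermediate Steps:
$T{\left(k \right)} = -6$ ($T{\left(k \right)} = -3 - 3 = -6$)
$h{\left(X \right)} = - 12 X$ ($h{\left(X \right)} = - 6 X 2 = - 12 X$)
$\left(h{\left(-31 \right)} + q{\left(0 \right)}\right) + 2735 = \left(\left(-12\right) \left(-31\right) + 0\right) + 2735 = \left(372 + 0\right) + 2735 = 372 + 2735 = 3107$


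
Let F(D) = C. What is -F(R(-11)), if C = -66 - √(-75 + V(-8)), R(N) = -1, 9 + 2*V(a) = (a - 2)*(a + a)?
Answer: 66 + √2/2 ≈ 66.707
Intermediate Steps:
V(a) = -9/2 + a*(-2 + a) (V(a) = -9/2 + ((a - 2)*(a + a))/2 = -9/2 + ((-2 + a)*(2*a))/2 = -9/2 + (2*a*(-2 + a))/2 = -9/2 + a*(-2 + a))
C = -66 - √2/2 (C = -66 - √(-75 + (-9/2 + (-8)² - 2*(-8))) = -66 - √(-75 + (-9/2 + 64 + 16)) = -66 - √(-75 + 151/2) = -66 - √(½) = -66 - √2/2 ≈ -66.707)
F(D) = -66 - √2/2
-F(R(-11)) = -(-66 - √2/2) = 66 + √2/2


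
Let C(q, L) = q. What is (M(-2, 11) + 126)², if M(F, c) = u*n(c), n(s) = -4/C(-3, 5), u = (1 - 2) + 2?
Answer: 145924/9 ≈ 16214.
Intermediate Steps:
u = 1 (u = -1 + 2 = 1)
n(s) = 4/3 (n(s) = -4/(-3) = -4*(-⅓) = 4/3)
M(F, c) = 4/3 (M(F, c) = 1*(4/3) = 4/3)
(M(-2, 11) + 126)² = (4/3 + 126)² = (382/3)² = 145924/9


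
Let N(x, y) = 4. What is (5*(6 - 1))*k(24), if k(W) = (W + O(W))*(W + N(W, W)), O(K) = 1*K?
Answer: 33600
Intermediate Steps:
O(K) = K
k(W) = 2*W*(4 + W) (k(W) = (W + W)*(W + 4) = (2*W)*(4 + W) = 2*W*(4 + W))
(5*(6 - 1))*k(24) = (5*(6 - 1))*(2*24*(4 + 24)) = (5*5)*(2*24*28) = 25*1344 = 33600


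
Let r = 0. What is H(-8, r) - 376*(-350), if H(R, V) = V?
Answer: 131600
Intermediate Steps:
H(-8, r) - 376*(-350) = 0 - 376*(-350) = 0 + 131600 = 131600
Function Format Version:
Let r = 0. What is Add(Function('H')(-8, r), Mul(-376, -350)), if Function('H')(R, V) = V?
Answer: 131600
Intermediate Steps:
Add(Function('H')(-8, r), Mul(-376, -350)) = Add(0, Mul(-376, -350)) = Add(0, 131600) = 131600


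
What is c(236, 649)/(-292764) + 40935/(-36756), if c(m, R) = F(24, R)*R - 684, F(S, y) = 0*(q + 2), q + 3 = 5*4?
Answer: -332198701/298912044 ≈ -1.1114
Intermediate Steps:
q = 17 (q = -3 + 5*4 = -3 + 20 = 17)
F(S, y) = 0 (F(S, y) = 0*(17 + 2) = 0*19 = 0)
c(m, R) = -684 (c(m, R) = 0*R - 684 = 0 - 684 = -684)
c(236, 649)/(-292764) + 40935/(-36756) = -684/(-292764) + 40935/(-36756) = -684*(-1/292764) + 40935*(-1/36756) = 57/24397 - 13645/12252 = -332198701/298912044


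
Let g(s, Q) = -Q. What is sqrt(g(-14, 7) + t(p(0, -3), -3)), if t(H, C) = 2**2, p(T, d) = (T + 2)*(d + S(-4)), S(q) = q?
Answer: I*sqrt(3) ≈ 1.732*I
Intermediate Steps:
p(T, d) = (-4 + d)*(2 + T) (p(T, d) = (T + 2)*(d - 4) = (2 + T)*(-4 + d) = (-4 + d)*(2 + T))
t(H, C) = 4
sqrt(g(-14, 7) + t(p(0, -3), -3)) = sqrt(-1*7 + 4) = sqrt(-7 + 4) = sqrt(-3) = I*sqrt(3)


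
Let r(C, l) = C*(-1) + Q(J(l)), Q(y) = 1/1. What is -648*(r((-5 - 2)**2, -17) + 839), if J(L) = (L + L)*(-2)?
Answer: -512568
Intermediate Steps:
J(L) = -4*L (J(L) = (2*L)*(-2) = -4*L)
Q(y) = 1
r(C, l) = 1 - C (r(C, l) = C*(-1) + 1 = -C + 1 = 1 - C)
-648*(r((-5 - 2)**2, -17) + 839) = -648*((1 - (-5 - 2)**2) + 839) = -648*((1 - 1*(-7)**2) + 839) = -648*((1 - 1*49) + 839) = -648*((1 - 49) + 839) = -648*(-48 + 839) = -648*791 = -512568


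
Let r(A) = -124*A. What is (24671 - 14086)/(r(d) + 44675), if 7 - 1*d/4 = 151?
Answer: 10585/116099 ≈ 0.091172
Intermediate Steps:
d = -576 (d = 28 - 4*151 = 28 - 604 = -576)
(24671 - 14086)/(r(d) + 44675) = (24671 - 14086)/(-124*(-576) + 44675) = 10585/(71424 + 44675) = 10585/116099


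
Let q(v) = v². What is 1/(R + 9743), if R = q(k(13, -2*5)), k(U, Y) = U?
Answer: 1/9912 ≈ 0.00010089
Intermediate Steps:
R = 169 (R = 13² = 169)
1/(R + 9743) = 1/(169 + 9743) = 1/9912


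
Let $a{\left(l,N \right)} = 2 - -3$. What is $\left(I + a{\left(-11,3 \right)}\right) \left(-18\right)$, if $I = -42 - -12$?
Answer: $450$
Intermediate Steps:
$a{\left(l,N \right)} = 5$ ($a{\left(l,N \right)} = 2 + 3 = 5$)
$I = -30$ ($I = -42 + \left(15 - 3\right) = -42 + 12 = -30$)
$\left(I + a{\left(-11,3 \right)}\right) \left(-18\right) = \left(-30 + 5\right) \left(-18\right) = \left(-25\right) \left(-18\right) = 450$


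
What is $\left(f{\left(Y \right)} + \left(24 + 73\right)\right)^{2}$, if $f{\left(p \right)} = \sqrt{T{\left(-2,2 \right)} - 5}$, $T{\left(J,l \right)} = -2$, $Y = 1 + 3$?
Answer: $\left(97 + i \sqrt{7}\right)^{2} \approx 9402.0 + 513.28 i$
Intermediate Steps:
$Y = 4$
$f{\left(p \right)} = i \sqrt{7}$ ($f{\left(p \right)} = \sqrt{-2 - 5} = \sqrt{-7} = i \sqrt{7}$)
$\left(f{\left(Y \right)} + \left(24 + 73\right)\right)^{2} = \left(i \sqrt{7} + \left(24 + 73\right)\right)^{2} = \left(i \sqrt{7} + 97\right)^{2} = \left(97 + i \sqrt{7}\right)^{2}$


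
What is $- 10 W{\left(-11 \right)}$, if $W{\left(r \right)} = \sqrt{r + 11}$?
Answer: $0$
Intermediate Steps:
$W{\left(r \right)} = \sqrt{11 + r}$
$- 10 W{\left(-11 \right)} = - 10 \sqrt{11 - 11} = - 10 \sqrt{0} = \left(-10\right) 0 = 0$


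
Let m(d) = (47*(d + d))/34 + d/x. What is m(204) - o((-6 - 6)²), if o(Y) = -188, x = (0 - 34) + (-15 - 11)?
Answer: 3743/5 ≈ 748.60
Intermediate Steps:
x = -60 (x = -34 - 26 = -60)
m(d) = 2803*d/1020 (m(d) = (47*(d + d))/34 + d/(-60) = (47*(2*d))*(1/34) + d*(-1/60) = (94*d)*(1/34) - d/60 = 47*d/17 - d/60 = 2803*d/1020)
m(204) - o((-6 - 6)²) = (2803/1020)*204 - 1*(-188) = 2803/5 + 188 = 3743/5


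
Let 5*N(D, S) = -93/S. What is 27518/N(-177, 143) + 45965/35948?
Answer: -707285926015/3343164 ≈ -2.1156e+5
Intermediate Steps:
N(D, S) = -93/(5*S) (N(D, S) = (-93/S)/5 = -93/(5*S))
27518/N(-177, 143) + 45965/35948 = 27518/((-93/5/143)) + 45965/35948 = 27518/((-93/5*1/143)) + 45965*(1/35948) = 27518/(-93/715) + 45965/35948 = 27518*(-715/93) + 45965/35948 = -19675370/93 + 45965/35948 = -707285926015/3343164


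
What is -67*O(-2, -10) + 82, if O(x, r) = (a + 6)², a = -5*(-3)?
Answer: -29465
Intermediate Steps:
a = 15
O(x, r) = 441 (O(x, r) = (15 + 6)² = 21² = 441)
-67*O(-2, -10) + 82 = -67*441 + 82 = -29547 + 82 = -29465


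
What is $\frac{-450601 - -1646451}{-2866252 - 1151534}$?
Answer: $- \frac{597925}{2008893} \approx -0.29764$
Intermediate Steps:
$\frac{-450601 - -1646451}{-2866252 - 1151534} = \frac{-450601 + 1646451}{-4017786} = 1195850 \left(- \frac{1}{4017786}\right) = - \frac{597925}{2008893}$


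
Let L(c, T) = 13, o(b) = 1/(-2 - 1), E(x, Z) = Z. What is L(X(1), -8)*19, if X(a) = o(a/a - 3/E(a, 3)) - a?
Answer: 247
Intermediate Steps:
o(b) = -1/3 (o(b) = 1/(-3) = -1/3)
X(a) = -1/3 - a
L(X(1), -8)*19 = 13*19 = 247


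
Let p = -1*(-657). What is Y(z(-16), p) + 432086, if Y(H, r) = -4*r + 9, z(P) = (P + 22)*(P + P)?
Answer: 429467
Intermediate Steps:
z(P) = 2*P*(22 + P) (z(P) = (22 + P)*(2*P) = 2*P*(22 + P))
p = 657
Y(H, r) = 9 - 4*r
Y(z(-16), p) + 432086 = (9 - 4*657) + 432086 = (9 - 2628) + 432086 = -2619 + 432086 = 429467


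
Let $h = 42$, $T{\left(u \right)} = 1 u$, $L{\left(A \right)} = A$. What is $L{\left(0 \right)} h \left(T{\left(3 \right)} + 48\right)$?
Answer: $0$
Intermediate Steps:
$T{\left(u \right)} = u$
$L{\left(0 \right)} h \left(T{\left(3 \right)} + 48\right) = 0 \cdot 42 \left(3 + 48\right) = 0 \cdot 51 = 0$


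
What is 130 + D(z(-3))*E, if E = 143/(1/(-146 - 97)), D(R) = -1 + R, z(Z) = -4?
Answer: 173875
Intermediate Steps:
E = -34749 (E = 143/(1/(-243)) = 143/(-1/243) = 143*(-243) = -34749)
130 + D(z(-3))*E = 130 + (-1 - 4)*(-34749) = 130 - 5*(-34749) = 130 + 173745 = 173875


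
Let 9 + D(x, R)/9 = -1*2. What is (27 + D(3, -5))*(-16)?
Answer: 1152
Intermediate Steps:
D(x, R) = -99 (D(x, R) = -81 + 9*(-1*2) = -81 + 9*(-2) = -81 - 18 = -99)
(27 + D(3, -5))*(-16) = (27 - 99)*(-16) = -72*(-16) = 1152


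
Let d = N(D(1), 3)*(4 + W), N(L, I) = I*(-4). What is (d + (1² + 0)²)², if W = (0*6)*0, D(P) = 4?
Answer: 2209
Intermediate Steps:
N(L, I) = -4*I
W = 0 (W = 0*0 = 0)
d = -48 (d = (-4*3)*(4 + 0) = -12*4 = -48)
(d + (1² + 0)²)² = (-48 + (1² + 0)²)² = (-48 + (1 + 0)²)² = (-48 + 1²)² = (-48 + 1)² = (-47)² = 2209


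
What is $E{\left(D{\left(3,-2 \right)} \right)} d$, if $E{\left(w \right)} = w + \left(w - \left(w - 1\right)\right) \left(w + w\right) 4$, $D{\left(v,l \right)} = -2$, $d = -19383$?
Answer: $348894$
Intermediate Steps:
$E{\left(w \right)} = 9 w$ ($E{\left(w \right)} = w + \left(w - \left(-1 + w\right)\right) 2 w 4 = w + 1 \cdot 2 w 4 = w + 2 w 4 = w + 8 w = 9 w$)
$E{\left(D{\left(3,-2 \right)} \right)} d = 9 \left(-2\right) \left(-19383\right) = \left(-18\right) \left(-19383\right) = 348894$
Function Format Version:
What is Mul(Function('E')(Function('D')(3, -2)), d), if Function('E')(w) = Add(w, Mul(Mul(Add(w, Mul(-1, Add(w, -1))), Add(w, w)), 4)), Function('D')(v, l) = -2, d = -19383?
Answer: 348894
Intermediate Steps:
Function('E')(w) = Mul(9, w) (Function('E')(w) = Add(w, Mul(Mul(Add(w, Mul(-1, Add(-1, w))), Mul(2, w)), 4)) = Add(w, Mul(Mul(Add(w, Add(1, Mul(-1, w))), Mul(2, w)), 4)) = Add(w, Mul(Mul(1, Mul(2, w)), 4)) = Add(w, Mul(Mul(2, w), 4)) = Add(w, Mul(8, w)) = Mul(9, w))
Mul(Function('E')(Function('D')(3, -2)), d) = Mul(Mul(9, -2), -19383) = Mul(-18, -19383) = 348894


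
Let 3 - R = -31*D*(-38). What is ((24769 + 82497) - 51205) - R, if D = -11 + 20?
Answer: 66660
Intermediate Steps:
D = 9
R = -10599 (R = 3 - (-31*9)*(-38) = 3 - (-279)*(-38) = 3 - 1*10602 = 3 - 10602 = -10599)
((24769 + 82497) - 51205) - R = ((24769 + 82497) - 51205) - 1*(-10599) = (107266 - 51205) + 10599 = 56061 + 10599 = 66660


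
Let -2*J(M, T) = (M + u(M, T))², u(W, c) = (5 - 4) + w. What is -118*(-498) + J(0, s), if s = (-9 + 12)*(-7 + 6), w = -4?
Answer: 117519/2 ≈ 58760.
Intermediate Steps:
u(W, c) = -3 (u(W, c) = (5 - 4) - 4 = 1 - 4 = -3)
s = -3 (s = 3*(-1) = -3)
J(M, T) = -(-3 + M)²/2 (J(M, T) = -(M - 3)²/2 = -(-3 + M)²/2)
-118*(-498) + J(0, s) = -118*(-498) - (-3 + 0)²/2 = 58764 - ½*(-3)² = 58764 - ½*9 = 58764 - 9/2 = 117519/2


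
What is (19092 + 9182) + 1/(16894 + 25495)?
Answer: 1198506587/42389 ≈ 28274.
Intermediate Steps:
(19092 + 9182) + 1/(16894 + 25495) = 28274 + 1/42389 = 1198506587/42389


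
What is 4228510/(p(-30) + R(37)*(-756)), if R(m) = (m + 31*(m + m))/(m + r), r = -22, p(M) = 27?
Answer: -21142550/587277 ≈ -36.001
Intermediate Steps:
R(m) = 63*m/(-22 + m) (R(m) = (m + 31*(m + m))/(m - 22) = (m + 31*(2*m))/(-22 + m) = (m + 62*m)/(-22 + m) = (63*m)/(-22 + m) = 63*m/(-22 + m))
4228510/(p(-30) + R(37)*(-756)) = 4228510/(27 + (63*37/(-22 + 37))*(-756)) = 4228510/(27 + (63*37/15)*(-756)) = 4228510/(27 + (63*37*(1/15))*(-756)) = 4228510/(27 + (777/5)*(-756)) = 4228510/(27 - 587412/5) = 4228510/(-587277/5) = 4228510*(-5/587277) = -21142550/587277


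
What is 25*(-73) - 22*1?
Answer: -1847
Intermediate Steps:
25*(-73) - 22*1 = -1825 - 22 = -1847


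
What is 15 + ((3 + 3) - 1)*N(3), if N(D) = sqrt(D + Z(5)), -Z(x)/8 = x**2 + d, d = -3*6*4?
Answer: 15 + 5*sqrt(379) ≈ 112.34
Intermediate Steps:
d = -72 (d = -18*4 = -72)
Z(x) = 576 - 8*x**2 (Z(x) = -8*(x**2 - 72) = -8*(-72 + x**2) = 576 - 8*x**2)
N(D) = sqrt(376 + D) (N(D) = sqrt(D + (576 - 8*5**2)) = sqrt(D + (576 - 8*25)) = sqrt(D + (576 - 200)) = sqrt(D + 376) = sqrt(376 + D))
15 + ((3 + 3) - 1)*N(3) = 15 + ((3 + 3) - 1)*sqrt(376 + 3) = 15 + (6 - 1)*sqrt(379) = 15 + 5*sqrt(379)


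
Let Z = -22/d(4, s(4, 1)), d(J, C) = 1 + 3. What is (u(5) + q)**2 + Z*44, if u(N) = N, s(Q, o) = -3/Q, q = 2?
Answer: -193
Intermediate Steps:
d(J, C) = 4
Z = -11/2 (Z = -22/4 = -22*1/4 = -11/2 ≈ -5.5000)
(u(5) + q)**2 + Z*44 = (5 + 2)**2 - 11/2*44 = 7**2 - 242 = 49 - 242 = -193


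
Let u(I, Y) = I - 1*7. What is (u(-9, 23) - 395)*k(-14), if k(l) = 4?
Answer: -1644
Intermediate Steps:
u(I, Y) = -7 + I (u(I, Y) = I - 7 = -7 + I)
(u(-9, 23) - 395)*k(-14) = ((-7 - 9) - 395)*4 = (-16 - 395)*4 = -411*4 = -1644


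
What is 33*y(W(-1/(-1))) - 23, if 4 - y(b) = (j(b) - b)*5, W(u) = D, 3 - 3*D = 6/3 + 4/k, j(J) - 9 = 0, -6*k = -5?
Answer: -1585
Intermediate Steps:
k = 5/6 (k = -1/6*(-5) = 5/6 ≈ 0.83333)
j(J) = 9 (j(J) = 9 + 0 = 9)
D = -19/15 (D = 1 - (6/3 + 4/(5/6))/3 = 1 - (6*(1/3) + 4*(6/5))/3 = 1 - (2 + 24/5)/3 = 1 - 1/3*34/5 = 1 - 34/15 = -19/15 ≈ -1.2667)
W(u) = -19/15
y(b) = -41 + 5*b (y(b) = 4 - (9 - b)*5 = 4 - (45 - 5*b) = 4 + (-45 + 5*b) = -41 + 5*b)
33*y(W(-1/(-1))) - 23 = 33*(-41 + 5*(-19/15)) - 23 = 33*(-41 - 19/3) - 23 = 33*(-142/3) - 23 = -1562 - 23 = -1585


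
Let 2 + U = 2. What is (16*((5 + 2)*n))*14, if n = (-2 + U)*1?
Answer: -3136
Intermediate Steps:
U = 0 (U = -2 + 2 = 0)
n = -2 (n = (-2 + 0)*1 = -2*1 = -2)
(16*((5 + 2)*n))*14 = (16*((5 + 2)*(-2)))*14 = (16*(7*(-2)))*14 = (16*(-14))*14 = -224*14 = -3136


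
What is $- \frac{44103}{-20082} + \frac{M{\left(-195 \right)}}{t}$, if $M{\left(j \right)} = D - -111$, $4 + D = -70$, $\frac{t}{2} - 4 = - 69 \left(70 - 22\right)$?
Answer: $\frac{48507069}{22143752} \approx 2.1906$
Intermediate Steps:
$t = -6616$ ($t = 8 + 2 \left(- 69 \left(70 - 22\right)\right) = 8 + 2 \left(\left(-69\right) 48\right) = 8 + 2 \left(-3312\right) = 8 - 6624 = -6616$)
$D = -74$ ($D = -4 - 70 = -74$)
$M{\left(j \right)} = 37$ ($M{\left(j \right)} = -74 - -111 = -74 + 111 = 37$)
$- \frac{44103}{-20082} + \frac{M{\left(-195 \right)}}{t} = - \frac{44103}{-20082} + \frac{37}{-6616} = \left(-44103\right) \left(- \frac{1}{20082}\right) + 37 \left(- \frac{1}{6616}\right) = \frac{14701}{6694} - \frac{37}{6616} = \frac{48507069}{22143752}$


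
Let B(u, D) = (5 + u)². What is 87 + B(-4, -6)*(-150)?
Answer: -63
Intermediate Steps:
87 + B(-4, -6)*(-150) = 87 + (5 - 4)²*(-150) = 87 + 1²*(-150) = 87 + 1*(-150) = 87 - 150 = -63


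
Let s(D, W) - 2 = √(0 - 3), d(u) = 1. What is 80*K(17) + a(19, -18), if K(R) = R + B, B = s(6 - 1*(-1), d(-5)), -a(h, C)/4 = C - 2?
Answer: 1600 + 80*I*√3 ≈ 1600.0 + 138.56*I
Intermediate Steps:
a(h, C) = 8 - 4*C (a(h, C) = -4*(C - 2) = -4*(-2 + C) = 8 - 4*C)
s(D, W) = 2 + I*√3 (s(D, W) = 2 + √(0 - 3) = 2 + √(-3) = 2 + I*√3)
B = 2 + I*√3 ≈ 2.0 + 1.732*I
K(R) = 2 + R + I*√3 (K(R) = R + (2 + I*√3) = 2 + R + I*√3)
80*K(17) + a(19, -18) = 80*(2 + 17 + I*√3) + (8 - 4*(-18)) = 80*(19 + I*√3) + (8 + 72) = (1520 + 80*I*√3) + 80 = 1600 + 80*I*√3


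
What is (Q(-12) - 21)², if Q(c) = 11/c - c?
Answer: 14161/144 ≈ 98.340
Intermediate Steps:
Q(c) = -c + 11/c
(Q(-12) - 21)² = ((-1*(-12) + 11/(-12)) - 21)² = ((12 + 11*(-1/12)) - 21)² = ((12 - 11/12) - 21)² = (133/12 - 21)² = (-119/12)² = 14161/144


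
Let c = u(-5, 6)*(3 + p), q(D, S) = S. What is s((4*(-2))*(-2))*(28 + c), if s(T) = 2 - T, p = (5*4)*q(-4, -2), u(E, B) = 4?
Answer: 1680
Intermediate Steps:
p = -40 (p = (5*4)*(-2) = 20*(-2) = -40)
c = -148 (c = 4*(3 - 40) = 4*(-37) = -148)
s((4*(-2))*(-2))*(28 + c) = (2 - 4*(-2)*(-2))*(28 - 148) = (2 - (-8)*(-2))*(-120) = (2 - 1*16)*(-120) = (2 - 16)*(-120) = -14*(-120) = 1680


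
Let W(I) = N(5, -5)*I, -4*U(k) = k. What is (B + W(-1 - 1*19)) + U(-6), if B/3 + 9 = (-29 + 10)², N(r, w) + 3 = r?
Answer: 2035/2 ≈ 1017.5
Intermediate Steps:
N(r, w) = -3 + r
U(k) = -k/4
W(I) = 2*I (W(I) = (-3 + 5)*I = 2*I)
B = 1056 (B = -27 + 3*(-29 + 10)² = -27 + 3*(-19)² = -27 + 3*361 = -27 + 1083 = 1056)
(B + W(-1 - 1*19)) + U(-6) = (1056 + 2*(-1 - 1*19)) - ¼*(-6) = (1056 + 2*(-1 - 19)) + 3/2 = (1056 + 2*(-20)) + 3/2 = (1056 - 40) + 3/2 = 1016 + 3/2 = 2035/2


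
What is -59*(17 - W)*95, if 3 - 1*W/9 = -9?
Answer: 510055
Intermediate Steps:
W = 108 (W = 27 - 9*(-9) = 27 + 81 = 108)
-59*(17 - W)*95 = -59*(17 - 1*108)*95 = -59*(17 - 108)*95 = -59*(-91)*95 = 5369*95 = 510055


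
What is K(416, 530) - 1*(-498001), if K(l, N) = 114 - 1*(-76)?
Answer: 498191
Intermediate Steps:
K(l, N) = 190 (K(l, N) = 114 + 76 = 190)
K(416, 530) - 1*(-498001) = 190 - 1*(-498001) = 190 + 498001 = 498191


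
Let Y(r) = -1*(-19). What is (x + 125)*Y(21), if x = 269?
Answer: 7486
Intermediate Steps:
Y(r) = 19
(x + 125)*Y(21) = (269 + 125)*19 = 394*19 = 7486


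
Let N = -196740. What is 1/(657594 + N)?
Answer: 1/460854 ≈ 2.1699e-6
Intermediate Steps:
1/(657594 + N) = 1/(657594 - 196740) = 1/460854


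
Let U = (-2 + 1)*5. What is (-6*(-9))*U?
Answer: -270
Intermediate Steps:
U = -5 (U = -1*5 = -5)
(-6*(-9))*U = -6*(-9)*(-5) = 54*(-5) = -270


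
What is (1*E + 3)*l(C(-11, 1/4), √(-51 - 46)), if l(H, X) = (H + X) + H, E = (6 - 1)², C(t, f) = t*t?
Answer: 6776 + 28*I*√97 ≈ 6776.0 + 275.77*I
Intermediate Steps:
C(t, f) = t²
E = 25 (E = 5² = 25)
l(H, X) = X + 2*H
(1*E + 3)*l(C(-11, 1/4), √(-51 - 46)) = (1*25 + 3)*(√(-51 - 46) + 2*(-11)²) = (25 + 3)*(√(-97) + 2*121) = 28*(I*√97 + 242) = 28*(242 + I*√97) = 6776 + 28*I*√97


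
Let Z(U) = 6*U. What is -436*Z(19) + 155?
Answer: -49549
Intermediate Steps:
-436*Z(19) + 155 = -2616*19 + 155 = -436*114 + 155 = -49704 + 155 = -49549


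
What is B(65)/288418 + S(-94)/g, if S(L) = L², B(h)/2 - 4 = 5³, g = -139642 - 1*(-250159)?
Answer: 1288487417/15937546053 ≈ 0.080846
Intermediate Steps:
g = 110517 (g = -139642 + 250159 = 110517)
B(h) = 258 (B(h) = 8 + 2*5³ = 8 + 2*125 = 8 + 250 = 258)
B(65)/288418 + S(-94)/g = 258/288418 + (-94)²/110517 = 258*(1/288418) + 8836*(1/110517) = 129/144209 + 8836/110517 = 1288487417/15937546053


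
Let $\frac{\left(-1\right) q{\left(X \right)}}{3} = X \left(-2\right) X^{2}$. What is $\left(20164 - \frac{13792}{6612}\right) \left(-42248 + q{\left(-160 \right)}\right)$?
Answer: $- \frac{820468205247712}{1653} \approx -4.9635 \cdot 10^{11}$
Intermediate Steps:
$q{\left(X \right)} = 6 X^{3}$ ($q{\left(X \right)} = - 3 X \left(-2\right) X^{2} = - 3 - 2 X X^{2} = - 3 \left(- 2 X^{3}\right) = 6 X^{3}$)
$\left(20164 - \frac{13792}{6612}\right) \left(-42248 + q{\left(-160 \right)}\right) = \left(20164 - \frac{13792}{6612}\right) \left(-42248 + 6 \left(-160\right)^{3}\right) = \left(20164 - \frac{3448}{1653}\right) \left(-42248 + 6 \left(-4096000\right)\right) = \left(20164 - \frac{3448}{1653}\right) \left(-42248 - 24576000\right) = \frac{33327644}{1653} \left(-24618248\right) = - \frac{820468205247712}{1653}$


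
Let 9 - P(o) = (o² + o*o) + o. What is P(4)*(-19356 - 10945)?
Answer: 818127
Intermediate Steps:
P(o) = 9 - o - 2*o² (P(o) = 9 - ((o² + o*o) + o) = 9 - ((o² + o²) + o) = 9 - (2*o² + o) = 9 - (o + 2*o²) = 9 + (-o - 2*o²) = 9 - o - 2*o²)
P(4)*(-19356 - 10945) = (9 - 1*4 - 2*4²)*(-19356 - 10945) = (9 - 4 - 2*16)*(-30301) = (9 - 4 - 32)*(-30301) = -27*(-30301) = 818127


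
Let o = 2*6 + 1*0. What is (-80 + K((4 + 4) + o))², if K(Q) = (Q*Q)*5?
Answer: 3686400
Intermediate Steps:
o = 12 (o = 12 + 0 = 12)
K(Q) = 5*Q² (K(Q) = Q²*5 = 5*Q²)
(-80 + K((4 + 4) + o))² = (-80 + 5*((4 + 4) + 12)²)² = (-80 + 5*(8 + 12)²)² = (-80 + 5*20²)² = (-80 + 5*400)² = (-80 + 2000)² = 1920² = 3686400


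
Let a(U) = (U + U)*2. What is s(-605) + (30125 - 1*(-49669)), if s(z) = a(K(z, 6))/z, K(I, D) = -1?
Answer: 48275374/605 ≈ 79794.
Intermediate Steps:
a(U) = 4*U (a(U) = (2*U)*2 = 4*U)
s(z) = -4/z (s(z) = (4*(-1))/z = -4/z)
s(-605) + (30125 - 1*(-49669)) = -4/(-605) + (30125 - 1*(-49669)) = -4*(-1/605) + (30125 + 49669) = 4/605 + 79794 = 48275374/605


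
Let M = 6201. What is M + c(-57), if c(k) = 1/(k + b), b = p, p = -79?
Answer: 843335/136 ≈ 6201.0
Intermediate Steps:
b = -79
c(k) = 1/(-79 + k) (c(k) = 1/(k - 79) = 1/(-79 + k))
M + c(-57) = 6201 + 1/(-79 - 57) = 6201 + 1/(-136) = 6201 - 1/136 = 843335/136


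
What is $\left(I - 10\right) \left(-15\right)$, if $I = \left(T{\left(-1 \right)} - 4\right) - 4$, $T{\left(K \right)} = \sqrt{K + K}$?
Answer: $270 - 15 i \sqrt{2} \approx 270.0 - 21.213 i$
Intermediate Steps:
$T{\left(K \right)} = \sqrt{2} \sqrt{K}$ ($T{\left(K \right)} = \sqrt{2 K} = \sqrt{2} \sqrt{K}$)
$I = -8 + i \sqrt{2}$ ($I = \left(\sqrt{2} \sqrt{-1} - 4\right) - 4 = \left(\sqrt{2} i - 4\right) - 4 = \left(i \sqrt{2} - 4\right) - 4 = \left(-4 + i \sqrt{2}\right) - 4 = -8 + i \sqrt{2} \approx -8.0 + 1.4142 i$)
$\left(I - 10\right) \left(-15\right) = \left(\left(-8 + i \sqrt{2}\right) - 10\right) \left(-15\right) = \left(-18 + i \sqrt{2}\right) \left(-15\right) = 270 - 15 i \sqrt{2}$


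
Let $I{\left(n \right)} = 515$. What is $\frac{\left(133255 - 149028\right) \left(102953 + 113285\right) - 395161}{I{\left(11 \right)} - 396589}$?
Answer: $\frac{3411117135}{396074} \approx 8612.3$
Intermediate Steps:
$\frac{\left(133255 - 149028\right) \left(102953 + 113285\right) - 395161}{I{\left(11 \right)} - 396589} = \frac{\left(133255 - 149028\right) \left(102953 + 113285\right) - 395161}{515 - 396589} = \frac{\left(-15773\right) 216238 - 395161}{-396074} = \left(-3410721974 - 395161\right) \left(- \frac{1}{396074}\right) = \left(-3411117135\right) \left(- \frac{1}{396074}\right) = \frac{3411117135}{396074}$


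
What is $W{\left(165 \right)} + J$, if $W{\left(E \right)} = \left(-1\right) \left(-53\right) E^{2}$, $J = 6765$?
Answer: $1449690$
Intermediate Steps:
$W{\left(E \right)} = 53 E^{2}$
$W{\left(165 \right)} + J = 53 \cdot 165^{2} + 6765 = 53 \cdot 27225 + 6765 = 1442925 + 6765 = 1449690$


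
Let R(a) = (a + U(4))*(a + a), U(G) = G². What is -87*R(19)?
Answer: -115710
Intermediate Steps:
R(a) = 2*a*(16 + a) (R(a) = (a + 4²)*(a + a) = (a + 16)*(2*a) = (16 + a)*(2*a) = 2*a*(16 + a))
-87*R(19) = -174*19*(16 + 19) = -174*19*35 = -87*1330 = -115710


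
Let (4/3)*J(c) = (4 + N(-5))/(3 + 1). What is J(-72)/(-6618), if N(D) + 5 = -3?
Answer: 1/8824 ≈ 0.00011333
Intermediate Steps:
N(D) = -8 (N(D) = -5 - 3 = -8)
J(c) = -¾ (J(c) = 3*((4 - 8)/(3 + 1))/4 = 3*(-4/4)/4 = 3*(-4*¼)/4 = (¾)*(-1) = -¾)
J(-72)/(-6618) = -¾/(-6618) = -¾*(-1/6618) = 1/8824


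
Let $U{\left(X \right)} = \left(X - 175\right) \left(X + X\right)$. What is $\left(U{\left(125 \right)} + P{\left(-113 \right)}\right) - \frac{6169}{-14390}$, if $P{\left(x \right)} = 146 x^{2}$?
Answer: $\frac{26647034029}{14390} \approx 1.8518 \cdot 10^{6}$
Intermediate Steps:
$U{\left(X \right)} = 2 X \left(-175 + X\right)$ ($U{\left(X \right)} = \left(-175 + X\right) 2 X = 2 X \left(-175 + X\right)$)
$\left(U{\left(125 \right)} + P{\left(-113 \right)}\right) - \frac{6169}{-14390} = \left(2 \cdot 125 \left(-175 + 125\right) + 146 \left(-113\right)^{2}\right) - \frac{6169}{-14390} = \left(2 \cdot 125 \left(-50\right) + 146 \cdot 12769\right) - - \frac{6169}{14390} = \left(-12500 + 1864274\right) + \frac{6169}{14390} = 1851774 + \frac{6169}{14390} = \frac{26647034029}{14390}$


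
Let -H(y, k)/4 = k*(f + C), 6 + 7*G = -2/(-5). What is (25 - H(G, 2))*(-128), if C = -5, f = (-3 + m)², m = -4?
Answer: -48256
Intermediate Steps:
f = 49 (f = (-3 - 4)² = (-7)² = 49)
G = -⅘ (G = -6/7 + (-2/(-5))/7 = -6/7 + (-2*(-⅕))/7 = -6/7 + (⅐)*(⅖) = -6/7 + 2/35 = -⅘ ≈ -0.80000)
H(y, k) = -176*k (H(y, k) = -4*k*(49 - 5) = -4*k*44 = -176*k)
(25 - H(G, 2))*(-128) = (25 - (-176)*2)*(-128) = (25 - 1*(-352))*(-128) = (25 + 352)*(-128) = 377*(-128) = -48256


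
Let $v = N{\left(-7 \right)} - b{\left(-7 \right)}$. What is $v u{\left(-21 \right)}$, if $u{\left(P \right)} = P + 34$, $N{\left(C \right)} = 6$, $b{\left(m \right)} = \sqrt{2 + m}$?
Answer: $78 - 13 i \sqrt{5} \approx 78.0 - 29.069 i$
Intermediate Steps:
$v = 6 - i \sqrt{5}$ ($v = 6 - \sqrt{2 - 7} = 6 - \sqrt{-5} = 6 - i \sqrt{5} \approx 6.0 - 2.2361 i$)
$u{\left(P \right)} = 34 + P$
$v u{\left(-21 \right)} = \left(6 - i \sqrt{5}\right) \left(34 - 21\right) = \left(6 - i \sqrt{5}\right) 13 = 78 - 13 i \sqrt{5}$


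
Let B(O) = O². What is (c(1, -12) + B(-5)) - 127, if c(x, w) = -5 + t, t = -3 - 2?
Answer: -112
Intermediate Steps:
t = -5
c(x, w) = -10 (c(x, w) = -5 - 5 = -10)
(c(1, -12) + B(-5)) - 127 = (-10 + (-5)²) - 127 = (-10 + 25) - 127 = 15 - 127 = -112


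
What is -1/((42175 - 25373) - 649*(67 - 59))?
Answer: -1/11610 ≈ -8.6133e-5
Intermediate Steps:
-1/((42175 - 25373) - 649*(67 - 59)) = -1/(16802 - 649*8) = -1/(16802 - 5192) = -1/11610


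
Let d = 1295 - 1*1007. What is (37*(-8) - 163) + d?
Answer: -171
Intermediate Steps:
d = 288 (d = 1295 - 1007 = 288)
(37*(-8) - 163) + d = (37*(-8) - 163) + 288 = (-296 - 163) + 288 = -459 + 288 = -171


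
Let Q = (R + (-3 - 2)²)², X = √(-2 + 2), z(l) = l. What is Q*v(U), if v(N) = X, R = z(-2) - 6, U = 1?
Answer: 0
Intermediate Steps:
R = -8 (R = -2 - 6 = -8)
X = 0 (X = √0 = 0)
v(N) = 0
Q = 289 (Q = (-8 + (-3 - 2)²)² = (-8 + (-5)²)² = (-8 + 25)² = 17² = 289)
Q*v(U) = 289*0 = 0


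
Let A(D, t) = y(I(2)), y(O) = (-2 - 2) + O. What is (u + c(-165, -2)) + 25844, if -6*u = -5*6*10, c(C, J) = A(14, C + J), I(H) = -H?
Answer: 25888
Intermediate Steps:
y(O) = -4 + O
A(D, t) = -6 (A(D, t) = -4 - 1*2 = -4 - 2 = -6)
c(C, J) = -6
u = 50 (u = -(-5*6)*10/6 = -(-5)*10 = -1/6*(-300) = 50)
(u + c(-165, -2)) + 25844 = (50 - 6) + 25844 = 44 + 25844 = 25888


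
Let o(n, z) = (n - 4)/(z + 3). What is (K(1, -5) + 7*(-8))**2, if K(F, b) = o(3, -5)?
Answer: 12321/4 ≈ 3080.3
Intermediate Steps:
o(n, z) = (-4 + n)/(3 + z)
K(F, b) = 1/2 (K(F, b) = (-4 + 3)/(3 - 5) = -1/(-2) = -1/2*(-1) = 1/2)
(K(1, -5) + 7*(-8))**2 = (1/2 + 7*(-8))**2 = (1/2 - 56)**2 = (-111/2)**2 = 12321/4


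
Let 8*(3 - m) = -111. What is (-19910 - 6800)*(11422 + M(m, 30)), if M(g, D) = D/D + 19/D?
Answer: -915375739/3 ≈ -3.0513e+8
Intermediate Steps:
m = 135/8 (m = 3 - ⅛*(-111) = 3 + 111/8 = 135/8 ≈ 16.875)
M(g, D) = 1 + 19/D
(-19910 - 6800)*(11422 + M(m, 30)) = (-19910 - 6800)*(11422 + (19 + 30)/30) = -26710*(11422 + (1/30)*49) = -26710*(11422 + 49/30) = -26710*342709/30 = -915375739/3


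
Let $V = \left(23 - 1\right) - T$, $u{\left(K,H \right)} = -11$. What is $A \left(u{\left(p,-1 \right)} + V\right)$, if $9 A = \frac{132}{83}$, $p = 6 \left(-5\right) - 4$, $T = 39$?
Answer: $- \frac{1232}{249} \approx -4.9478$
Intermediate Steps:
$p = -34$ ($p = -30 - 4 = -34$)
$A = \frac{44}{249}$ ($A = \frac{132 \cdot \frac{1}{83}}{9} = \frac{1}{9} \cdot \frac{132}{83} = \frac{44}{249} \approx 0.17671$)
$V = -17$ ($V = \left(23 - 1\right) - 39 = 22 - 39 = -17$)
$A \left(u{\left(p,-1 \right)} + V\right) = \frac{44 \left(-11 - 17\right)}{249} = \frac{44}{249} \left(-28\right) = - \frac{1232}{249}$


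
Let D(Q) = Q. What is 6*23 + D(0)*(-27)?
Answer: 138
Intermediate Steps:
6*23 + D(0)*(-27) = 6*23 + 0*(-27) = 138 + 0 = 138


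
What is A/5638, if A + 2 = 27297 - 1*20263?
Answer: 3516/2819 ≈ 1.2473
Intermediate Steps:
A = 7032 (A = -2 + (27297 - 1*20263) = -2 + (27297 - 20263) = -2 + 7034 = 7032)
A/5638 = 7032/5638 = 7032*(1/5638) = 3516/2819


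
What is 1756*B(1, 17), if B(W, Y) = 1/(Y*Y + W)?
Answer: 878/145 ≈ 6.0552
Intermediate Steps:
B(W, Y) = 1/(W + Y**2) (B(W, Y) = 1/(Y**2 + W) = 1/(W + Y**2))
1756*B(1, 17) = 1756/(1 + 17**2) = 1756/(1 + 289) = 1756/290 = 1756*(1/290) = 878/145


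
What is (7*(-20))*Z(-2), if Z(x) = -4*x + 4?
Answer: -1680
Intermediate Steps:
Z(x) = 4 - 4*x
(7*(-20))*Z(-2) = (7*(-20))*(4 - 4*(-2)) = -140*(4 + 8) = -140*12 = -1680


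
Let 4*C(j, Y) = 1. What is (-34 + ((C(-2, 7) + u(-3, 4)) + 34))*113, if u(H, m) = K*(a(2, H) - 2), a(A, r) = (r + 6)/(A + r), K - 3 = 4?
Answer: -15707/4 ≈ -3926.8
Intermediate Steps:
K = 7 (K = 3 + 4 = 7)
C(j, Y) = ¼ (C(j, Y) = (¼)*1 = ¼)
a(A, r) = (6 + r)/(A + r)
u(H, m) = -14 + 7*(6 + H)/(2 + H) (u(H, m) = 7*((6 + H)/(2 + H) - 2) = 7*(-2 + (6 + H)/(2 + H)) = -14 + 7*(6 + H)/(2 + H))
(-34 + ((C(-2, 7) + u(-3, 4)) + 34))*113 = (-34 + ((¼ + 7*(2 - 1*(-3))/(2 - 3)) + 34))*113 = (-34 + ((¼ + 7*(2 + 3)/(-1)) + 34))*113 = (-34 + ((¼ + 7*(-1)*5) + 34))*113 = (-34 + ((¼ - 35) + 34))*113 = (-34 + (-139/4 + 34))*113 = (-34 - ¾)*113 = -139/4*113 = -15707/4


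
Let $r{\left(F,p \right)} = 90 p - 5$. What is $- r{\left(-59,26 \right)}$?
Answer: $-2335$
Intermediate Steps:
$r{\left(F,p \right)} = -5 + 90 p$
$- r{\left(-59,26 \right)} = - (-5 + 90 \cdot 26) = - (-5 + 2340) = \left(-1\right) 2335 = -2335$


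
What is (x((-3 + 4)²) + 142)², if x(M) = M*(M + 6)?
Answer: 22201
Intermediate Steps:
x(M) = M*(6 + M)
(x((-3 + 4)²) + 142)² = ((-3 + 4)²*(6 + (-3 + 4)²) + 142)² = (1²*(6 + 1²) + 142)² = (1*(6 + 1) + 142)² = (1*7 + 142)² = (7 + 142)² = 149² = 22201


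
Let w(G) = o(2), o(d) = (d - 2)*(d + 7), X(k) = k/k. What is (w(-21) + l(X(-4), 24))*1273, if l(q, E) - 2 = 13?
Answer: 19095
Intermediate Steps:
X(k) = 1
o(d) = (-2 + d)*(7 + d)
l(q, E) = 15 (l(q, E) = 2 + 13 = 15)
w(G) = 0 (w(G) = -14 + 2² + 5*2 = -14 + 4 + 10 = 0)
(w(-21) + l(X(-4), 24))*1273 = (0 + 15)*1273 = 15*1273 = 19095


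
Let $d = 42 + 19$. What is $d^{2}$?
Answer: $3721$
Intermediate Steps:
$d = 61$
$d^{2} = 61^{2} = 3721$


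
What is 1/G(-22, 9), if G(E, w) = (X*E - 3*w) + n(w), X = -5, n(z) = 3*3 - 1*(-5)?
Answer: 1/97 ≈ 0.010309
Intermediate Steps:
n(z) = 14 (n(z) = 9 + 5 = 14)
G(E, w) = 14 - 5*E - 3*w (G(E, w) = (-5*E - 3*w) + 14 = 14 - 5*E - 3*w)
1/G(-22, 9) = 1/(14 - 5*(-22) - 3*9) = 1/(14 + 110 - 27) = 1/97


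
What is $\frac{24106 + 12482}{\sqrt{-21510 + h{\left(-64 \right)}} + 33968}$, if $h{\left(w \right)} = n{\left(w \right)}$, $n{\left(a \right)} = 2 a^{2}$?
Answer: $\frac{621410592}{576919171} - \frac{18294 i \sqrt{13318}}{576919171} \approx 1.0771 - 0.0036594 i$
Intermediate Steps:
$h{\left(w \right)} = 2 w^{2}$
$\frac{24106 + 12482}{\sqrt{-21510 + h{\left(-64 \right)}} + 33968} = \frac{24106 + 12482}{\sqrt{-21510 + 2 \left(-64\right)^{2}} + 33968} = \frac{36588}{\sqrt{-21510 + 2 \cdot 4096} + 33968} = \frac{36588}{\sqrt{-21510 + 8192} + 33968} = \frac{36588}{\sqrt{-13318} + 33968} = \frac{36588}{i \sqrt{13318} + 33968} = \frac{36588}{33968 + i \sqrt{13318}}$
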